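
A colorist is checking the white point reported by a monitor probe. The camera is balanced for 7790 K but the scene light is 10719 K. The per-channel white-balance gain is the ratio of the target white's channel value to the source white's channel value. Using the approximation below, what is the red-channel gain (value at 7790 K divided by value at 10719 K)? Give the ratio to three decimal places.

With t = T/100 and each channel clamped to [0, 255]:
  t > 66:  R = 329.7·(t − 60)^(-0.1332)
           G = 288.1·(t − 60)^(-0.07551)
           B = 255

At 10719 K (t = 107.19):
  R = 329.7·(107.19 − 60)^(-0.1332) = 329.7·47.19^(-0.1332) = 329.7·0.59847 = 197.316.
At 7790 K (t = 77.9):
  R = 329.7·(77.9 − 60)^(-0.1332) = 329.7·17.9^(-0.1332) = 329.7·0.68096 = 224.512.
Gain = 224.512 / 197.316 = 1.1378 → 1.138.

1.138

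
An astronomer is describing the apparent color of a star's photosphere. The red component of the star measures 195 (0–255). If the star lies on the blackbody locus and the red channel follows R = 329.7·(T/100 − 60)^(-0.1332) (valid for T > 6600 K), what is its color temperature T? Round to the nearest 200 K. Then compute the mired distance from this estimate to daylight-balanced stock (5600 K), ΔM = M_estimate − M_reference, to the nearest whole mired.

-89 mireds

(t − 60)^(-0.1332) = 195/329.7 = 0.59145.
t − 60 = 0.59145^(1/-0.1332) = 0.59145^(-7.508) = 51.564, so t = 111.564.
T = 100·t = 11156 K → 11200 K to the nearest 200 K.
M_estimate = 10⁶/11200 = 89.29; M_reference = 10⁶/5600 = 178.57.
ΔM = 89.29 − 178.57 = -89.29 → -89 mireds.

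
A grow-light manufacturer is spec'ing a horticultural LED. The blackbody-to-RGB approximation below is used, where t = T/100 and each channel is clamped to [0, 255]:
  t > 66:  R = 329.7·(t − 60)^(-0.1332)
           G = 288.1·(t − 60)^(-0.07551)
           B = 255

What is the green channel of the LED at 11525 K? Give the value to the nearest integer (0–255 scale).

t = 11525/100 = 115.25; the t > 66 branch applies.
G = 288.1·(115.25 − 60)^(-0.07551) = 288.1·55.25^(-0.07551) = 288.1·0.73865 = 212.804.
Rounded: 213.

213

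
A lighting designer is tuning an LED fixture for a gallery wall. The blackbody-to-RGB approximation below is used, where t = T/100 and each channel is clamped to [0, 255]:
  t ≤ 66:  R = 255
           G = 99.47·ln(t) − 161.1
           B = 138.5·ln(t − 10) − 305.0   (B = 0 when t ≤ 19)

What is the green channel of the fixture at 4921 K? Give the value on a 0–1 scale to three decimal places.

0.888

t = 4921/100 = 49.21; the t ≤ 66 branch applies.
G = 99.47·ln 49.21 − 161.1 = 99.47·3.8961 − 161.1 = 226.445.
On a 0–1 scale: 226.445/255 = 0.8880 → 0.888.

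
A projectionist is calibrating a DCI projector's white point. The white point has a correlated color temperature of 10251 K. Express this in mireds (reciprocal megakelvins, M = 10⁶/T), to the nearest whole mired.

M = 10⁶ / 10251 = 97.551 → 98 mireds.

98 mireds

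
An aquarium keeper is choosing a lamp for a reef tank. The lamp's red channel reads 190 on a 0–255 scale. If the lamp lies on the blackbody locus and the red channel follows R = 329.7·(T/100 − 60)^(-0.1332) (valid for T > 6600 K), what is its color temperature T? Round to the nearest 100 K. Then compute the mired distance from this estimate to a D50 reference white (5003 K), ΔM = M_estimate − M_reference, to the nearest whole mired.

-119 mireds

(t − 60)^(-0.1332) = 190/329.7 = 0.57628.
t − 60 = 0.57628^(1/-0.1332) = 0.57628^(-7.508) = 62.667, so t = 122.667.
T = 100·t = 12267 K → 12300 K to the nearest 100 K.
M_estimate = 10⁶/12300 = 81.30; M_reference = 10⁶/5003 = 199.88.
ΔM = 81.30 − 199.88 = -118.58 → -119 mireds.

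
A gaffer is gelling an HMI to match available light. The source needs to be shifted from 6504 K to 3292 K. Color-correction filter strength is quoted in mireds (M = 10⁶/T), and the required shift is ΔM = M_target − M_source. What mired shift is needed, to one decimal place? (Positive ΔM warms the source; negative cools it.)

+150.0 mireds

M_source = 10⁶/6504 = 153.752; M_target = 10⁶/3292 = 303.767.
ΔM = 303.767 − 153.752 = 150.015 → +150.0 mireds, a warming shift.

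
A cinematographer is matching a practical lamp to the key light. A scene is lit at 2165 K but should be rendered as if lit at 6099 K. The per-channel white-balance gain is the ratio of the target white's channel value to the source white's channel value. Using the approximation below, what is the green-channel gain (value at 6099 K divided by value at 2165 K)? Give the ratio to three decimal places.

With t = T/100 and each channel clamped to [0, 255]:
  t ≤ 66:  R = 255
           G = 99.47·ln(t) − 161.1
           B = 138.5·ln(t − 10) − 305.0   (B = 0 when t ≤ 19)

1.712

At 2165 K (t = 21.65):
  G = 99.47·ln 21.65 − 161.1 = 99.47·3.0750 − 161.1 = 144.771.
At 6099 K (t = 60.99):
  G = 99.47·ln 60.99 − 161.1 = 99.47·4.1107 − 161.1 = 247.792.
Gain = 247.792 / 144.771 = 1.7116 → 1.712.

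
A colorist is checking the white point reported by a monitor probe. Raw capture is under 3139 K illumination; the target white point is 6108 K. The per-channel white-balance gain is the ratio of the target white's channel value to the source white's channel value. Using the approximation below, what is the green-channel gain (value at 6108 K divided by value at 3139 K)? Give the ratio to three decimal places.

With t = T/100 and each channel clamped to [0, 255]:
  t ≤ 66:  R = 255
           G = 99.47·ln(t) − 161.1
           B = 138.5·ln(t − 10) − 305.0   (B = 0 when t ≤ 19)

At 3139 K (t = 31.39):
  G = 99.47·ln 31.39 − 161.1 = 99.47·3.4465 − 161.1 = 181.722.
At 6108 K (t = 61.08):
  G = 99.47·ln 61.08 − 161.1 = 99.47·4.1122 − 161.1 = 247.939.
Gain = 247.939 / 181.722 = 1.3644 → 1.364.

1.364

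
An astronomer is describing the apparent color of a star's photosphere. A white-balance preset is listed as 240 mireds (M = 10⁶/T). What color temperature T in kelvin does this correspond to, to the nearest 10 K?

T = 10⁶ / 240 = 4166.67 K → 4170 K.

4170 K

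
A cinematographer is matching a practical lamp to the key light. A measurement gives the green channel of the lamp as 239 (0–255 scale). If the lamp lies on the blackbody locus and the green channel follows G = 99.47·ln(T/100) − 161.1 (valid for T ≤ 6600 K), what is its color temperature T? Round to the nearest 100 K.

ln t = (239 + 161.1) / 99.47 = 4.0223.
t = e^4.0223 = 55.830.
T = 100·t = 5583 K → 5600 K to the nearest 100 K.

5600 K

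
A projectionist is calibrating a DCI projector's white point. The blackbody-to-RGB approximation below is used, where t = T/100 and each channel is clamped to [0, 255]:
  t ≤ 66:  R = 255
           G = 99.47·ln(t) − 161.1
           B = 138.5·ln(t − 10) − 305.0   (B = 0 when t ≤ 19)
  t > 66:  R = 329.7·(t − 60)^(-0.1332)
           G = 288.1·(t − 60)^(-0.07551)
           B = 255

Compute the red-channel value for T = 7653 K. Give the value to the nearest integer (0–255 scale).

227

t = 7653/100 = 76.53; the t > 66 branch applies.
R = 329.7·(76.53 − 60)^(-0.1332) = 329.7·16.53^(-0.1332) = 329.7·0.68822 = 226.905.
Rounded: 227.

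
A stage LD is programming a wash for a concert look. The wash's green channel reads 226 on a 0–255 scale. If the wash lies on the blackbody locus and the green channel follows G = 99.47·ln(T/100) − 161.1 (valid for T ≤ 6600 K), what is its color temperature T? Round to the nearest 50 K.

4900 K

ln t = (226 + 161.1) / 99.47 = 3.8916.
t = e^3.8916 = 48.990.
T = 100·t = 4899 K → 4900 K to the nearest 50 K.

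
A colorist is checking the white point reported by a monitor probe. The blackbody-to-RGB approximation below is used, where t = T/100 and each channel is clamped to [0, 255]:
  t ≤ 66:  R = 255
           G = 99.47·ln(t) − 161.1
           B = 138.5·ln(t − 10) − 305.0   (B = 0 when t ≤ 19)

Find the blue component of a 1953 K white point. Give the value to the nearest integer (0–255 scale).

7

t = 1953/100 = 19.53; the t ≤ 66 branch applies.
B = 138.5·ln(19.53 − 10) − 305.0 = 138.5·ln 9.53 − 305.0 = 138.5·2.2544 − 305.0 = 7.241.
Rounded: 7.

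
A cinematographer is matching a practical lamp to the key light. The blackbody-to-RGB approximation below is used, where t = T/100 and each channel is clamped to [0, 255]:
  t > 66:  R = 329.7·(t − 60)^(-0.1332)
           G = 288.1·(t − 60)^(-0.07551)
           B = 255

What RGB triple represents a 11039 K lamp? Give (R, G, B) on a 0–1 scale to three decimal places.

(0.767, 0.840, 1.000)

t = 11039/100 = 110.39; the t > 66 branch applies.
R = 329.7·(110.39 − 60)^(-0.1332) = 329.7·50.39^(-0.1332) = 329.7·0.59326 = 195.599.
G = 288.1·(110.39 − 60)^(-0.07551) = 288.1·50.39^(-0.07551) = 288.1·0.74380 = 214.289.
B = 255 by definition for t > 66.
Dividing each by 255: (0.7671, 0.8403, 1.0000) → (0.767, 0.840, 1.000).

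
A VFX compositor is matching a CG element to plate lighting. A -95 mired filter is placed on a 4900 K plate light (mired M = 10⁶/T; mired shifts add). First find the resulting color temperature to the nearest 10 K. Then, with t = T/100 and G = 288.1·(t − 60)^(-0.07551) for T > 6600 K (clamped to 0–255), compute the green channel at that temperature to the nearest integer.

M_in = 10⁶/4900 = 204.08; M_out = 204.08 + (-95) = 109.08.
T_out = 10⁶/109.08 = 9167.4 K → 9170 K; t = 91.7.
G = 288.1·(91.7 − 60)^(-0.07551) = 288.1·31.7^(-0.07551) = 288.1·0.77029 = 221.921.
Rounded: 222.

222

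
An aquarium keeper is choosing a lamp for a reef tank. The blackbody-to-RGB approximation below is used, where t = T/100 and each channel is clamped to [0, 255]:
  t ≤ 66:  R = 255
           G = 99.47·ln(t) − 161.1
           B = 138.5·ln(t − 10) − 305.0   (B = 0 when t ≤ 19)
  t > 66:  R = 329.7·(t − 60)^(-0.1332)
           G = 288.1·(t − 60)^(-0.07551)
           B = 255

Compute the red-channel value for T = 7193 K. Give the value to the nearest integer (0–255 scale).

t = 7193/100 = 71.93; the t > 66 branch applies.
R = 329.7·(71.93 − 60)^(-0.1332) = 329.7·11.93^(-0.1332) = 329.7·0.71877 = 236.979.
Rounded: 237.

237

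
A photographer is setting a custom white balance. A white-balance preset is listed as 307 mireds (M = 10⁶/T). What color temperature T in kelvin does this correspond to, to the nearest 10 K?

T = 10⁶ / 307 = 3257.33 K → 3260 K.

3260 K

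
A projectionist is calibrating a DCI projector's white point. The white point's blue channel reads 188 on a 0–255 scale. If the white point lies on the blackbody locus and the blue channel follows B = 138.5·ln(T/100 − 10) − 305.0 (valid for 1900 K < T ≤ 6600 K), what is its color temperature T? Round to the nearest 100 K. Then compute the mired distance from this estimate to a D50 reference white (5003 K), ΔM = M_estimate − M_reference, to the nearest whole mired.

ln(t − 10) = (188 + 305.0) / 138.5 = 3.5596.
t − 10 = e^3.5596 = 35.148, so t = 45.148.
T = 100·t = 4515 K → 4500 K to the nearest 100 K.
M_estimate = 10⁶/4500 = 222.22; M_reference = 10⁶/5003 = 199.88.
ΔM = 222.22 − 199.88 = 22.34 → +22 mireds.

+22 mireds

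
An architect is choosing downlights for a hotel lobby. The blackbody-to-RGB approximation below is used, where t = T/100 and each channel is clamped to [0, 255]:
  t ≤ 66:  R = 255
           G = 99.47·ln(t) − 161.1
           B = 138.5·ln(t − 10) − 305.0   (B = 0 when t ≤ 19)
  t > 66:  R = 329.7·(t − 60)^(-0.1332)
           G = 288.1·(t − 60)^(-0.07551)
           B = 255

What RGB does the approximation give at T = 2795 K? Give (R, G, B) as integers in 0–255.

(255, 170, 95)

t = 2795/100 = 27.95; the t ≤ 66 branch applies.
R = 255 by definition for t ≤ 66.
G = 99.47·ln 27.95 − 161.1 = 99.47·3.3304 − 161.1 = 170.177.
B = 138.5·ln(27.95 − 10) − 305.0 = 138.5·ln 17.95 − 305.0 = 138.5·2.8876 − 305.0 = 94.931.
Rounded: (255, 170, 95).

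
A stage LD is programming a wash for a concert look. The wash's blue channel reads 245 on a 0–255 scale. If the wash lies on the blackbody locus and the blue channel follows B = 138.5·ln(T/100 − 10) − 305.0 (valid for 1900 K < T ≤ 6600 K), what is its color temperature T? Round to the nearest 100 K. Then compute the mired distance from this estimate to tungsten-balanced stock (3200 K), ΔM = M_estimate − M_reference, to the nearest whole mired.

ln(t − 10) = (245 + 305.0) / 138.5 = 3.9711.
t − 10 = e^3.9711 = 53.044, so t = 63.044.
T = 100·t = 6304 K → 6300 K to the nearest 100 K.
M_estimate = 10⁶/6300 = 158.73; M_reference = 10⁶/3200 = 312.50.
ΔM = 158.73 − 312.50 = -153.77 → -154 mireds.

-154 mireds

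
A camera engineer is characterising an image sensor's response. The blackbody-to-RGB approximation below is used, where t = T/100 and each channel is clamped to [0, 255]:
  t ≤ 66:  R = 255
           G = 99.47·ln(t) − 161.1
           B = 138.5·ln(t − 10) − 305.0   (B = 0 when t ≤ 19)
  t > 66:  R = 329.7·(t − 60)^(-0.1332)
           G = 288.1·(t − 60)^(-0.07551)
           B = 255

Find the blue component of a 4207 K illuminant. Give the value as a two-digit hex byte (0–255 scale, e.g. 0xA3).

t = 4207/100 = 42.07; the t ≤ 66 branch applies.
B = 138.5·ln(42.07 − 10) − 305.0 = 138.5·ln 32.07 − 305.0 = 138.5·3.4679 − 305.0 = 175.307.
Rounded: 175; in hex, 0xAF.

0xAF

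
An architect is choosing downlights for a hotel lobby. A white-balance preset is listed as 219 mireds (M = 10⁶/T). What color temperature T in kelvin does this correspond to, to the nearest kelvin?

4566 K

T = 10⁶ / 219 = 4566.21 K → 4566 K.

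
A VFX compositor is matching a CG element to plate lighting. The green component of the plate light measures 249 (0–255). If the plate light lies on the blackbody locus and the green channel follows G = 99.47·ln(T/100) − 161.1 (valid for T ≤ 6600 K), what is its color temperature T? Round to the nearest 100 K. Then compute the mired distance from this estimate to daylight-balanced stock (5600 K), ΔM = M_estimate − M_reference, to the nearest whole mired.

-17 mireds

ln t = (249 + 161.1) / 99.47 = 4.1229.
t = e^4.1229 = 61.735.
T = 100·t = 6174 K → 6200 K to the nearest 100 K.
M_estimate = 10⁶/6200 = 161.29; M_reference = 10⁶/5600 = 178.57.
ΔM = 161.29 − 178.57 = -17.28 → -17 mireds.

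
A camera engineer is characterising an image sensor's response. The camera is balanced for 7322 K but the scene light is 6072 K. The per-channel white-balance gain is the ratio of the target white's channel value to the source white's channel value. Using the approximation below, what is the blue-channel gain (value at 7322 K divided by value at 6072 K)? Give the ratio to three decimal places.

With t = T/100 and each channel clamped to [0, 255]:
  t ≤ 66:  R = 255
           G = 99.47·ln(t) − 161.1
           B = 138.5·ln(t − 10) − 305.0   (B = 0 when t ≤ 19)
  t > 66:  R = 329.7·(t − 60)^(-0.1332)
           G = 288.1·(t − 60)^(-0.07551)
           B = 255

1.068

At 6072 K (t = 60.72):
  B = 138.5·ln(60.72 − 10) − 305.0 = 138.5·ln 50.72 − 305.0 = 138.5·3.9263 − 305.0 = 238.795.
At 7322 K (t = 73.22):
  B = 255 by definition for t > 66.
Gain = 255.000 / 238.795 = 1.0679 → 1.068.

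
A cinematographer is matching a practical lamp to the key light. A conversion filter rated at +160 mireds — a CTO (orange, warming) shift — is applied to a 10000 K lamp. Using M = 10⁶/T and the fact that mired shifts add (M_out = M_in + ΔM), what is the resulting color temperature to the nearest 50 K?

3850 K

M_in = 10⁶/10000 = 100.00 mireds.
M_out = 100.00 + (+160) = 260.00 mireds.
T_out = 10⁶/260.00 = 3846.2 K → 3850 K.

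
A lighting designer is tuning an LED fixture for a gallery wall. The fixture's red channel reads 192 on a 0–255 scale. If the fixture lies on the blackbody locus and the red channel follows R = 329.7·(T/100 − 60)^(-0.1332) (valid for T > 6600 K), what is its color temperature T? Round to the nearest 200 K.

(t − 60)^(-0.1332) = 192/329.7 = 0.58235.
t − 60 = 0.58235^(1/-0.1332) = 0.58235^(-7.508) = 57.929, so t = 117.929.
T = 100·t = 11793 K → 11800 K to the nearest 200 K.

11800 K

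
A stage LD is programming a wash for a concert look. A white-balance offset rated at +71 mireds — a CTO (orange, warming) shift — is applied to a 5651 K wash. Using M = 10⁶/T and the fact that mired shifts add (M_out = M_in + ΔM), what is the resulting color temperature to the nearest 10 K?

M_in = 10⁶/5651 = 176.96 mireds.
M_out = 176.96 + (+71) = 247.96 mireds.
T_out = 10⁶/247.96 = 4032.9 K → 4030 K.

4030 K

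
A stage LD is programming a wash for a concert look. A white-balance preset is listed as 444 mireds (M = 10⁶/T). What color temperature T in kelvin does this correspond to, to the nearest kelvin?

T = 10⁶ / 444 = 2252.25 K → 2252 K.

2252 K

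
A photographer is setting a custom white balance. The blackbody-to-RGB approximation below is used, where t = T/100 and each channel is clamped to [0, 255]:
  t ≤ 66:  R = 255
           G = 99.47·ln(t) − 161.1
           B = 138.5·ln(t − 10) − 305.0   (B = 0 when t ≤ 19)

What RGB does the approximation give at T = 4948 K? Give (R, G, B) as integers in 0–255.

(255, 227, 204)

t = 4948/100 = 49.48; the t ≤ 66 branch applies.
R = 255 by definition for t ≤ 66.
G = 99.47·ln 49.48 − 161.1 = 99.47·3.9016 − 161.1 = 226.989.
B = 138.5·ln(49.48 − 10) − 305.0 = 138.5·ln 39.48 − 305.0 = 138.5·3.6758 − 305.0 = 204.097.
Rounded: (255, 227, 204).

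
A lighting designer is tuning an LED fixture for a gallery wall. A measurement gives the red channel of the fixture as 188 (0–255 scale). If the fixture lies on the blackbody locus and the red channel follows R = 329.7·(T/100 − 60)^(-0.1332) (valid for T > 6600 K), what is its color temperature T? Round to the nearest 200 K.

12800 K

(t − 60)^(-0.1332) = 188/329.7 = 0.57022.
t − 60 = 0.57022^(1/-0.1332) = 0.57022^(-7.508) = 67.848, so t = 127.848.
T = 100·t = 12785 K → 12800 K to the nearest 200 K.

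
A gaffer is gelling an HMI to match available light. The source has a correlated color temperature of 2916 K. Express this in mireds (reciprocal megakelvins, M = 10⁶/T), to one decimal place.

342.9 mireds

M = 10⁶ / 2916 = 342.936 → 342.9 mireds.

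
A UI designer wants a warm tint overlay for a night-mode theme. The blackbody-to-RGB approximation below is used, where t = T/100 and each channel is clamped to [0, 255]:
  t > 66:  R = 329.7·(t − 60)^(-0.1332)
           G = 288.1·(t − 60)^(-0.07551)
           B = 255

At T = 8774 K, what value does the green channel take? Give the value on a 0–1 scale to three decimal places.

t = 8774/100 = 87.74; the t > 66 branch applies.
G = 288.1·(87.74 − 60)^(-0.07551) = 288.1·27.74^(-0.07551) = 288.1·0.77809 = 224.168.
On a 0–1 scale: 224.168/255 = 0.8791 → 0.879.

0.879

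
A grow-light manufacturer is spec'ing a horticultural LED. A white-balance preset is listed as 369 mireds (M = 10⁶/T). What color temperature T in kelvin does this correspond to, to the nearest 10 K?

2710 K

T = 10⁶ / 369 = 2710.03 K → 2710 K.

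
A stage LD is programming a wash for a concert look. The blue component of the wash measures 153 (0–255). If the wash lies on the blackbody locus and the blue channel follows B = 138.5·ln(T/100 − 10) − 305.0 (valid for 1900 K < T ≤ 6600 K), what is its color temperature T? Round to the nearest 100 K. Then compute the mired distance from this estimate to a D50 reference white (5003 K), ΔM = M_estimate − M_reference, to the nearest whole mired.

ln(t − 10) = (153 + 305.0) / 138.5 = 3.3069.
t − 10 = e^3.3069 = 27.299, so t = 37.299.
T = 100·t = 3730 K → 3700 K to the nearest 100 K.
M_estimate = 10⁶/3700 = 270.27; M_reference = 10⁶/5003 = 199.88.
ΔM = 270.27 − 199.88 = 70.39 → +70 mireds.

+70 mireds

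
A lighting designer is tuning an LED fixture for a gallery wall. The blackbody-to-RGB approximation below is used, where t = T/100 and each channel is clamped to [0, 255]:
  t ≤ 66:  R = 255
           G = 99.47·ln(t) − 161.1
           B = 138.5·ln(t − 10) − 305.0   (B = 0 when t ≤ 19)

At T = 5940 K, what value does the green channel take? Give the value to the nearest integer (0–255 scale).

t = 5940/100 = 59.4; the t ≤ 66 branch applies.
G = 99.47·ln 59.4 − 161.1 = 99.47·4.0843 − 161.1 = 245.165.
Rounded: 245.

245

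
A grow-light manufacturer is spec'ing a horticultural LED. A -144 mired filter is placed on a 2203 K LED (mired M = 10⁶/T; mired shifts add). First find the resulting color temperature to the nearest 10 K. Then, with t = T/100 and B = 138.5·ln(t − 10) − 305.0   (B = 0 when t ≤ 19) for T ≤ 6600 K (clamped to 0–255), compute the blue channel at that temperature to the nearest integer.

M_in = 10⁶/2203 = 453.93; M_out = 453.93 + (-144) = 309.93.
T_out = 10⁶/309.93 = 3226.6 K → 3230 K; t = 32.3.
B = 138.5·ln(32.3 − 10) − 305.0 = 138.5·ln 22.3 − 305.0 = 138.5·3.1046 − 305.0 = 124.985.
Rounded: 125.

125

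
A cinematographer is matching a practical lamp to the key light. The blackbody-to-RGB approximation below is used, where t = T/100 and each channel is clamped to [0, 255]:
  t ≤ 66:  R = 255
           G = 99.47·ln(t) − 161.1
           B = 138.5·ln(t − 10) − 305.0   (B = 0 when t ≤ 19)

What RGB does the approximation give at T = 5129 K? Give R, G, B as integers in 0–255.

t = 5129/100 = 51.29; the t ≤ 66 branch applies.
R = 255 by definition for t ≤ 66.
G = 99.47·ln 51.29 − 161.1 = 99.47·3.9375 − 161.1 = 230.563.
B = 138.5·ln(51.29 − 10) − 305.0 = 138.5·ln 41.29 − 305.0 = 138.5·3.7206 − 305.0 = 210.306.
Rounded: (255, 231, 210).

R=255, G=231, B=210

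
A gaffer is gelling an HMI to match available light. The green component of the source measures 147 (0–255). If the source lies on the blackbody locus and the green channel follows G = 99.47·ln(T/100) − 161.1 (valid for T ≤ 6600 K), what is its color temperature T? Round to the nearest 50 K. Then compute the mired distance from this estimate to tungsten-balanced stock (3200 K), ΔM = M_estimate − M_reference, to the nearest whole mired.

+142 mireds

ln t = (147 + 161.1) / 99.47 = 3.0974.
t = e^3.0974 = 22.141.
T = 100·t = 2214 K → 2200 K to the nearest 50 K.
M_estimate = 10⁶/2200 = 454.55; M_reference = 10⁶/3200 = 312.50.
ΔM = 454.55 − 312.50 = 142.05 → +142 mireds.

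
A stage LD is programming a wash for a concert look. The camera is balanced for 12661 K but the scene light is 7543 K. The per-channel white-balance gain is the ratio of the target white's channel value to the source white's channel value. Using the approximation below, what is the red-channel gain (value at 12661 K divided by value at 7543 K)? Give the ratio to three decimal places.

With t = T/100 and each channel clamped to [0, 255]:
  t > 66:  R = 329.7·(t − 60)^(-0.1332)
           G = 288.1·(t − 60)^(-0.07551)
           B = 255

0.823

At 7543 K (t = 75.43):
  R = 329.7·(75.43 − 60)^(-0.1332) = 329.7·15.43^(-0.1332) = 329.7·0.69456 = 228.996.
At 12661 K (t = 126.61):
  R = 329.7·(126.61 − 60)^(-0.1332) = 329.7·66.61^(-0.1332) = 329.7·0.57162 = 188.462.
Gain = 188.462 / 228.996 = 0.8230 → 0.823.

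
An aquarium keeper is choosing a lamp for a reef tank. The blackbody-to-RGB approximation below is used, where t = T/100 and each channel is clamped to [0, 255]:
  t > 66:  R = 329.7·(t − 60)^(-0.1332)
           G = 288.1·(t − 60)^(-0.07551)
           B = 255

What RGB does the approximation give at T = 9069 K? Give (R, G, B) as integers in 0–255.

(209, 222, 255)

t = 9069/100 = 90.69; the t > 66 branch applies.
R = 329.7·(90.69 − 60)^(-0.1332) = 329.7·30.69^(-0.1332) = 329.7·0.63377 = 208.954.
G = 288.1·(90.69 − 60)^(-0.07551) = 288.1·30.69^(-0.07551) = 288.1·0.77218 = 222.464.
B = 255 by definition for t > 66.
Rounded: (209, 222, 255).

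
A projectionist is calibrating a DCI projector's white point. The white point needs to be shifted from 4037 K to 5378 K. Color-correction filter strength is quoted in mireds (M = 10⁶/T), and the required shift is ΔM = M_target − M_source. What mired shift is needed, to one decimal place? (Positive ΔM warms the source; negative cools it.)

M_source = 10⁶/4037 = 247.709; M_target = 10⁶/5378 = 185.943.
ΔM = 185.943 − 247.709 = -61.766 → -61.8 mireds, a cooling shift.

-61.8 mireds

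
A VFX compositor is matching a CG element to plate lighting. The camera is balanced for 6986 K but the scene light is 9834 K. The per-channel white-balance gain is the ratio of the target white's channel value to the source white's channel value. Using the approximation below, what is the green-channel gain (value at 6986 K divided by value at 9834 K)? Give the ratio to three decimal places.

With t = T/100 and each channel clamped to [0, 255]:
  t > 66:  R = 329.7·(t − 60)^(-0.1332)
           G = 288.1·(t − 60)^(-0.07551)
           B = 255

At 9834 K (t = 98.34):
  G = 288.1·(98.34 − 60)^(-0.07551) = 288.1·38.34^(-0.07551) = 288.1·0.75931 = 218.757.
At 6986 K (t = 69.86):
  G = 288.1·(69.86 − 60)^(-0.07551) = 288.1·9.86^(-0.07551) = 288.1·0.84130 = 242.379.
Gain = 242.379 / 218.757 = 1.1080 → 1.108.

1.108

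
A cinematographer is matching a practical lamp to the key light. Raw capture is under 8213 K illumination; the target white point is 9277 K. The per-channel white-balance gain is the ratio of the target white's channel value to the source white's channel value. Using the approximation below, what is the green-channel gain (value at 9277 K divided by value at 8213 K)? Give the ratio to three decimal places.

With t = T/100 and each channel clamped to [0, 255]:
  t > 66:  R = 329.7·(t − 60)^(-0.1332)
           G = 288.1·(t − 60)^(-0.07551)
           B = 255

At 8213 K (t = 82.13):
  G = 288.1·(82.13 − 60)^(-0.07551) = 288.1·22.13^(-0.07551) = 288.1·0.79148 = 228.026.
At 9277 K (t = 92.77):
  G = 288.1·(92.77 − 60)^(-0.07551) = 288.1·32.77^(-0.07551) = 288.1·0.76836 = 221.365.
Gain = 221.365 / 228.026 = 0.9708 → 0.971.

0.971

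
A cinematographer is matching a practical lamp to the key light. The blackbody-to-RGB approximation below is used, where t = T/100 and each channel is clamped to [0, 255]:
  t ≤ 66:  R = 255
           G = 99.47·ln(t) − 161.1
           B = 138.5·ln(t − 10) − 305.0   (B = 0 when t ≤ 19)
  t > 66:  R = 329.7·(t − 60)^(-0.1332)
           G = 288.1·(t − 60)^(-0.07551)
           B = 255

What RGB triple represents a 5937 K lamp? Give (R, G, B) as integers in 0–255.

t = 5937/100 = 59.37; the t ≤ 66 branch applies.
R = 255 by definition for t ≤ 66.
G = 99.47·ln 59.37 − 161.1 = 99.47·4.0838 − 161.1 = 245.114.
B = 138.5·ln(59.37 − 10) − 305.0 = 138.5·ln 49.37 − 305.0 = 138.5·3.8993 − 305.0 = 235.059.
Rounded: (255, 245, 235).

(255, 245, 235)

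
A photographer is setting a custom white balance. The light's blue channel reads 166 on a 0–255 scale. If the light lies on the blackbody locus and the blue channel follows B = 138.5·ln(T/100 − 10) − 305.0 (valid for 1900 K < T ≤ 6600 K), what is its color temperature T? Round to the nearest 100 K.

ln(t − 10) = (166 + 305.0) / 138.5 = 3.4007.
t − 10 = e^3.4007 = 29.986, so t = 39.986.
T = 100·t = 3999 K → 4000 K to the nearest 100 K.

4000 K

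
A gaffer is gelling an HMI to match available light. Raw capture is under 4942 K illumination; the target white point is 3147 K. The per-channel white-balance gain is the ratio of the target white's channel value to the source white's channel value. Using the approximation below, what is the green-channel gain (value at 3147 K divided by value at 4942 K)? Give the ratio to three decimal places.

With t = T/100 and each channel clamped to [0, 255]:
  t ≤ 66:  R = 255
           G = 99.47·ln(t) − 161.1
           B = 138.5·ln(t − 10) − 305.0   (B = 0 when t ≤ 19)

0.802

At 4942 K (t = 49.42):
  G = 99.47·ln 49.42 − 161.1 = 99.47·3.9004 − 161.1 = 226.868.
At 3147 K (t = 31.47):
  G = 99.47·ln 31.47 − 161.1 = 99.47·3.4490 − 161.1 = 181.975.
Gain = 181.975 / 226.868 = 0.8021 → 0.802.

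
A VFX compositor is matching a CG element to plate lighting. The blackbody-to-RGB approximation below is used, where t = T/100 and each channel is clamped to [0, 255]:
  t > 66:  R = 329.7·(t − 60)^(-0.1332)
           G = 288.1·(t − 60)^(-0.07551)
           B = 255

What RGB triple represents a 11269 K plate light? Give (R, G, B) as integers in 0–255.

(194, 214, 255)

t = 11269/100 = 112.69; the t > 66 branch applies.
R = 329.7·(112.69 − 60)^(-0.1332) = 329.7·52.69^(-0.1332) = 329.7·0.58975 = 194.440.
G = 288.1·(112.69 − 60)^(-0.07551) = 288.1·52.69^(-0.07551) = 288.1·0.74130 = 213.568.
B = 255 by definition for t > 66.
Rounded: (194, 214, 255).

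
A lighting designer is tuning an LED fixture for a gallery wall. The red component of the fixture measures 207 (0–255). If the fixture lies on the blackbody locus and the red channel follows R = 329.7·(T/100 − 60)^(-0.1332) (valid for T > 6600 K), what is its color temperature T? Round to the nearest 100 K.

9300 K

(t − 60)^(-0.1332) = 207/329.7 = 0.62784.
t − 60 = 0.62784^(1/-0.1332) = 0.62784^(-7.508) = 32.933, so t = 92.933.
T = 100·t = 9293 K → 9300 K to the nearest 100 K.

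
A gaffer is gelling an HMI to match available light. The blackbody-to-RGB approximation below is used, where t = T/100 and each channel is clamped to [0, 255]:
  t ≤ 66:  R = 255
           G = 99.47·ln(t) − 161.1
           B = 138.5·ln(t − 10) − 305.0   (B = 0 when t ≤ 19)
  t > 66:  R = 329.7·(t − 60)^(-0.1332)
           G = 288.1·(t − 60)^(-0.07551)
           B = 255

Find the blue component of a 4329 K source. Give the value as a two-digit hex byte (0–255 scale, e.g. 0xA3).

0xB4

t = 4329/100 = 43.29; the t ≤ 66 branch applies.
B = 138.5·ln(43.29 − 10) − 305.0 = 138.5·ln 33.29 − 305.0 = 138.5·3.5053 − 305.0 = 180.478.
Rounded: 180; in hex, 0xB4.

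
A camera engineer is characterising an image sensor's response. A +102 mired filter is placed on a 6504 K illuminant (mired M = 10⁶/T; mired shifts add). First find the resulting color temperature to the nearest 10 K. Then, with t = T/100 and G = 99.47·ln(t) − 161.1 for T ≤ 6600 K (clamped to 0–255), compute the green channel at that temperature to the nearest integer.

M_in = 10⁶/6504 = 153.75; M_out = 153.75 + (+102) = 255.75.
T_out = 10⁶/255.75 = 3910.0 K → 3910 K; t = 39.1.
G = 99.47·ln 39.1 − 161.1 = 99.47·3.6661 − 161.1 = 203.569.
Rounded: 204.

204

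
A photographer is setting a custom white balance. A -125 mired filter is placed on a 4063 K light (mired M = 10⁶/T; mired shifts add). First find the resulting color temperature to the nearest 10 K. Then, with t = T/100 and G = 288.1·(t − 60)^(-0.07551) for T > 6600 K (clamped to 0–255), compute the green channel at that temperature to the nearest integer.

M_in = 10⁶/4063 = 246.12; M_out = 246.12 + (-125) = 121.12.
T_out = 10⁶/121.12 = 8256.0 K → 8260 K; t = 82.6.
G = 288.1·(82.6 − 60)^(-0.07551) = 288.1·22.6^(-0.07551) = 288.1·0.79023 = 227.664.
Rounded: 228.

228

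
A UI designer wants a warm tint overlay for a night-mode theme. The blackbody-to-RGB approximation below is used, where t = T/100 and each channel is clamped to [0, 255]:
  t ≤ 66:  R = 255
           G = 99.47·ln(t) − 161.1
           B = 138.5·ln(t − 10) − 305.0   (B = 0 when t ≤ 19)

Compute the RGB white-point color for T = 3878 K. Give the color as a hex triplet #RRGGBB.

t = 3878/100 = 38.78; the t ≤ 66 branch applies.
R = 255 by definition for t ≤ 66.
G = 99.47·ln 38.78 − 161.1 = 99.47·3.6579 − 161.1 = 202.752.
B = 138.5·ln(38.78 − 10) − 305.0 = 138.5·ln 28.78 − 305.0 = 138.5·3.3597 − 305.0 = 160.316.
Rounded: (255, 203, 160).
In hex: #FFCBA0.

#FFCBA0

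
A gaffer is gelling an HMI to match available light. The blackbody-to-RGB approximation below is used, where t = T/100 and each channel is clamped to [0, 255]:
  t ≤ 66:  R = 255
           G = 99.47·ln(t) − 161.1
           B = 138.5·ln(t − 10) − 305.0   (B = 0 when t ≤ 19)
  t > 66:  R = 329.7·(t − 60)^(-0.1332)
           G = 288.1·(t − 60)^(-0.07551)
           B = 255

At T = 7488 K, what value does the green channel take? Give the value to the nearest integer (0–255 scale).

t = 7488/100 = 74.88; the t > 66 branch applies.
G = 288.1·(74.88 − 60)^(-0.07551) = 288.1·14.88^(-0.07551) = 288.1·0.81556 = 234.963.
Rounded: 235.

235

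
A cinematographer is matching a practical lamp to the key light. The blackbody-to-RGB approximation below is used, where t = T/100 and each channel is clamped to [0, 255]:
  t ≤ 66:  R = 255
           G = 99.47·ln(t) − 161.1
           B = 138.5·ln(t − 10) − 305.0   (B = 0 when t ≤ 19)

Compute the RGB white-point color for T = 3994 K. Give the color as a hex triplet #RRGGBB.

t = 3994/100 = 39.94; the t ≤ 66 branch applies.
R = 255 by definition for t ≤ 66.
G = 99.47·ln 39.94 − 161.1 = 99.47·3.6874 − 161.1 = 205.684.
B = 138.5·ln(39.94 − 10) − 305.0 = 138.5·ln 29.94 − 305.0 = 138.5·3.3992 − 305.0 = 165.789.
Rounded: (255, 206, 166).
In hex: #FFCEA6.

#FFCEA6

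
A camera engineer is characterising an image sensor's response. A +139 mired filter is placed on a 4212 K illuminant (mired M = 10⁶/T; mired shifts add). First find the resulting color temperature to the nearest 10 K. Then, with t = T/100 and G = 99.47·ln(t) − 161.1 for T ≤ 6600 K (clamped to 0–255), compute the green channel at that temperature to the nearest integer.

M_in = 10⁶/4212 = 237.42; M_out = 237.42 + (+139) = 376.42.
T_out = 10⁶/376.42 = 2656.6 K → 2660 K; t = 26.6.
G = 99.47·ln 26.6 − 161.1 = 99.47·3.2809 − 161.1 = 165.252.
Rounded: 165.

165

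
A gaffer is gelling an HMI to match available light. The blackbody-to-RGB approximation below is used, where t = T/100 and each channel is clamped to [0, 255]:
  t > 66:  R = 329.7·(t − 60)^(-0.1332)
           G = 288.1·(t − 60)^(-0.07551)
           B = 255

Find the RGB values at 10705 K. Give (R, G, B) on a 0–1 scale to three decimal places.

t = 10705/100 = 107.05; the t > 66 branch applies.
R = 329.7·(107.05 − 60)^(-0.1332) = 329.7·47.05^(-0.1332) = 329.7·0.59871 = 197.394.
G = 288.1·(107.05 − 60)^(-0.07551) = 288.1·47.05^(-0.07551) = 288.1·0.74766 = 215.401.
B = 255 by definition for t > 66.
Dividing each by 255: (0.7741, 0.8447, 1.0000) → (0.774, 0.845, 1.000).

(0.774, 0.845, 1.000)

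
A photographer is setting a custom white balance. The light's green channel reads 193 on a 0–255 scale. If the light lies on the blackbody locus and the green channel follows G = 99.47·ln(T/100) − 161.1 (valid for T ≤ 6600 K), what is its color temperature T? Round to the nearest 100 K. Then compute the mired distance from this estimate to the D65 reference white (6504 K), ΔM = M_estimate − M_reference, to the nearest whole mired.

ln t = (193 + 161.1) / 99.47 = 3.5599.
t = e^3.5599 = 35.159.
T = 100·t = 3516 K → 3500 K to the nearest 100 K.
M_estimate = 10⁶/3500 = 285.71; M_reference = 10⁶/6504 = 153.75.
ΔM = 285.71 − 153.75 = 131.96 → +132 mireds.

+132 mireds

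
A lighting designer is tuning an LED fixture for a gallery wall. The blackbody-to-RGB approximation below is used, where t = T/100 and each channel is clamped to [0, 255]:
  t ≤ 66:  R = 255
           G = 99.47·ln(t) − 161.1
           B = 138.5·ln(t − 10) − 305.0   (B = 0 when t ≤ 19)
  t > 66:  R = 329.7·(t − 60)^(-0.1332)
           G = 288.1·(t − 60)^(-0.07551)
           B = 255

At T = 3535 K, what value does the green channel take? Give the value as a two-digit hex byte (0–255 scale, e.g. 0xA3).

t = 3535/100 = 35.35; the t ≤ 66 branch applies.
G = 99.47·ln 35.35 − 161.1 = 99.47·3.5653 − 161.1 = 193.540.
Rounded: 194; in hex, 0xC2.

0xC2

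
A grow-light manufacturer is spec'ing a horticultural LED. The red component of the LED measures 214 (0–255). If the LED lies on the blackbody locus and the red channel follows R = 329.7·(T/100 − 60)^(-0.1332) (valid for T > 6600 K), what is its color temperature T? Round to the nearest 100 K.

8600 K

(t − 60)^(-0.1332) = 214/329.7 = 0.64907.
t − 60 = 0.64907^(1/-0.1332) = 0.64907^(-7.508) = 25.657, so t = 85.657.
T = 100·t = 8566 K → 8600 K to the nearest 100 K.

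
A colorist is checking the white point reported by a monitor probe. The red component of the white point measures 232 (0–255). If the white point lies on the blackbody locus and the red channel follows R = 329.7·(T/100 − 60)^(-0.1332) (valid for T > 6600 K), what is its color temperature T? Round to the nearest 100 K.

7400 K

(t − 60)^(-0.1332) = 232/329.7 = 0.70367.
t − 60 = 0.70367^(1/-0.1332) = 0.70367^(-7.508) = 13.992, so t = 73.992.
T = 100·t = 7399 K → 7400 K to the nearest 100 K.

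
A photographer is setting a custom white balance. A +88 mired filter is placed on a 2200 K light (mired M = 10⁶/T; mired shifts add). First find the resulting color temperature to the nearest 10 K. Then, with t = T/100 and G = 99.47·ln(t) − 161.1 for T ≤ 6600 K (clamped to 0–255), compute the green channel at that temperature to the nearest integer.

129

M_in = 10⁶/2200 = 454.55; M_out = 454.55 + (+88) = 542.55.
T_out = 10⁶/542.55 = 1843.2 K → 1840 K; t = 18.4.
G = 99.47·ln 18.4 − 161.1 = 99.47·2.9124 − 161.1 = 128.592.
Rounded: 129.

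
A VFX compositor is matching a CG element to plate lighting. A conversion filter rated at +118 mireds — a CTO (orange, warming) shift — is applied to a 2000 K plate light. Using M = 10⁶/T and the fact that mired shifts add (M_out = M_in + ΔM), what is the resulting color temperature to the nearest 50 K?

M_in = 10⁶/2000 = 500.00 mireds.
M_out = 500.00 + (+118) = 618.00 mireds.
T_out = 10⁶/618.00 = 1618.1 K → 1600 K.

1600 K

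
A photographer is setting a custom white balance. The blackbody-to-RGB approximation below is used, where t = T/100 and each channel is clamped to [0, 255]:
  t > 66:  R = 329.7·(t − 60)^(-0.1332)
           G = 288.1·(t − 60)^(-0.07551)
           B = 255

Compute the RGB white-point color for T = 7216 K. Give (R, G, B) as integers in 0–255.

t = 7216/100 = 72.16; the t > 66 branch applies.
R = 329.7·(72.16 − 60)^(-0.1332) = 329.7·12.16^(-0.1332) = 329.7·0.71695 = 236.377.
G = 288.1·(72.16 − 60)^(-0.07551) = 288.1·12.16^(-0.07551) = 288.1·0.82809 = 238.572.
B = 255 by definition for t > 66.
Rounded: (236, 239, 255).

(236, 239, 255)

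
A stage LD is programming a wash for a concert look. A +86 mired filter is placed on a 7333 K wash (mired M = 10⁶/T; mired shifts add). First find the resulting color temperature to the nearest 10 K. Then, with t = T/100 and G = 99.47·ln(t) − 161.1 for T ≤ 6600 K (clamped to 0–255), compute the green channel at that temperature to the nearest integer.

218

M_in = 10⁶/7333 = 136.37; M_out = 136.37 + (+86) = 222.37.
T_out = 10⁶/222.37 = 4497.0 K → 4500 K; t = 45.
G = 99.47·ln 45 − 161.1 = 99.47·3.8067 − 161.1 = 217.549.
Rounded: 218.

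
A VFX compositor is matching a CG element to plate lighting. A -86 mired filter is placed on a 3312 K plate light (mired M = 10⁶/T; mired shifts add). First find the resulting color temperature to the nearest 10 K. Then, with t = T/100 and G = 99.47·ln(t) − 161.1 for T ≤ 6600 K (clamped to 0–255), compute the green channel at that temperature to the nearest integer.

M_in = 10⁶/3312 = 301.93; M_out = 301.93 + (-86) = 215.93.
T_out = 10⁶/215.93 = 4631.1 K → 4630 K; t = 46.3.
G = 99.47·ln 46.3 − 161.1 = 99.47·3.8351 − 161.1 = 220.382.
Rounded: 220.

220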